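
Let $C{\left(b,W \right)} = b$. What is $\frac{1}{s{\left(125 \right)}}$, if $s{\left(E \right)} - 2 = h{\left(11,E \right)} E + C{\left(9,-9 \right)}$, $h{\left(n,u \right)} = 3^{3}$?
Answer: $\frac{1}{3386} \approx 0.00029533$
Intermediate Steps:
$h{\left(n,u \right)} = 27$
$s{\left(E \right)} = 11 + 27 E$ ($s{\left(E \right)} = 2 + \left(27 E + 9\right) = 2 + \left(9 + 27 E\right) = 11 + 27 E$)
$\frac{1}{s{\left(125 \right)}} = \frac{1}{11 + 27 \cdot 125} = \frac{1}{11 + 3375} = \frac{1}{3386}$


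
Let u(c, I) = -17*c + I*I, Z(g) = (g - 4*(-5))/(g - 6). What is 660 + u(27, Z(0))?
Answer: 1909/9 ≈ 212.11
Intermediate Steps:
Z(g) = (20 + g)/(-6 + g) (Z(g) = (g + 20)/(-6 + g) = (20 + g)/(-6 + g))
u(c, I) = I² - 17*c (u(c, I) = -17*c + I² = I² - 17*c)
660 + u(27, Z(0)) = 660 + (((20 + 0)/(-6 + 0))² - 17*27) = 660 + ((20/(-6))² - 459) = 660 + ((-⅙*20)² - 459) = 660 + ((-10/3)² - 459) = 660 + (100/9 - 459) = 660 - 4031/9 = 1909/9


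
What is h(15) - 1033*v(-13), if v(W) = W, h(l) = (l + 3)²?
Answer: 13753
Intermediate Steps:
h(l) = (3 + l)²
h(15) - 1033*v(-13) = (3 + 15)² - 1033*(-13) = 18² + 13429 = 324 + 13429 = 13753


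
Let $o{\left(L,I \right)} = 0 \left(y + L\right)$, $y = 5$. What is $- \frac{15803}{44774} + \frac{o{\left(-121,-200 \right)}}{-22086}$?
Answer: $- \frac{15803}{44774} \approx -0.35295$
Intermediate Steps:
$o{\left(L,I \right)} = 0$ ($o{\left(L,I \right)} = 0 \left(5 + L\right) = 0$)
$- \frac{15803}{44774} + \frac{o{\left(-121,-200 \right)}}{-22086} = - \frac{15803}{44774} + \frac{0}{-22086} = \left(-15803\right) \frac{1}{44774} + 0 \left(- \frac{1}{22086}\right) = - \frac{15803}{44774} + 0 = - \frac{15803}{44774}$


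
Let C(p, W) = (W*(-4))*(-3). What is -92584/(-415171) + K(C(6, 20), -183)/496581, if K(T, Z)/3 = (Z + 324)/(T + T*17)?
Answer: 22068238058957/98959694568480 ≈ 0.22300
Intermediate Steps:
C(p, W) = 12*W (C(p, W) = -4*W*(-3) = 12*W)
K(T, Z) = (324 + Z)/(6*T) (K(T, Z) = 3*((Z + 324)/(T + T*17)) = 3*((324 + Z)/(T + 17*T)) = 3*((324 + Z)/((18*T))) = 3*((324 + Z)*(1/(18*T))) = 3*((324 + Z)/(18*T)) = (324 + Z)/(6*T))
-92584/(-415171) + K(C(6, 20), -183)/496581 = -92584/(-415171) + ((324 - 183)/(6*((12*20))))/496581 = -92584*(-1/415171) + ((⅙)*141/240)*(1/496581) = 92584/415171 + ((⅙)*(1/240)*141)*(1/496581) = 92584/415171 + (47/480)*(1/496581) = 92584/415171 + 47/238358880 = 22068238058957/98959694568480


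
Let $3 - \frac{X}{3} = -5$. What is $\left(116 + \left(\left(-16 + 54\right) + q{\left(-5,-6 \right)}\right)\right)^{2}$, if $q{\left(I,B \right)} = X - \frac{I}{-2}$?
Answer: $\frac{123201}{4} \approx 30800.0$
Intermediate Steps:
$X = 24$ ($X = 9 - -15 = 9 + 15 = 24$)
$q{\left(I,B \right)} = 24 + \frac{I}{2}$ ($q{\left(I,B \right)} = 24 - \frac{I}{-2} = 24 - I \left(- \frac{1}{2}\right) = 24 - - \frac{I}{2} = 24 + \frac{I}{2}$)
$\left(116 + \left(\left(-16 + 54\right) + q{\left(-5,-6 \right)}\right)\right)^{2} = \left(116 + \left(\left(-16 + 54\right) + \left(24 + \frac{1}{2} \left(-5\right)\right)\right)\right)^{2} = \left(116 + \left(38 + \left(24 - \frac{5}{2}\right)\right)\right)^{2} = \left(116 + \left(38 + \frac{43}{2}\right)\right)^{2} = \left(116 + \frac{119}{2}\right)^{2} = \left(\frac{351}{2}\right)^{2} = \frac{123201}{4}$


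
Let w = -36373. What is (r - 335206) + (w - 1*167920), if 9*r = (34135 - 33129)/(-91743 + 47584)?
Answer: -214413628075/397431 ≈ -5.3950e+5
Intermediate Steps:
r = -1006/397431 (r = ((34135 - 33129)/(-91743 + 47584))/9 = (1006/(-44159))/9 = (1006*(-1/44159))/9 = (⅑)*(-1006/44159) = -1006/397431 ≈ -0.0025313)
(r - 335206) + (w - 1*167920) = (-1006/397431 - 335206) + (-36373 - 1*167920) = -133221256792/397431 + (-36373 - 167920) = -133221256792/397431 - 204293 = -214413628075/397431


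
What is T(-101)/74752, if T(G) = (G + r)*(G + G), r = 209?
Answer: -2727/9344 ≈ -0.29184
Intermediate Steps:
T(G) = 2*G*(209 + G) (T(G) = (G + 209)*(G + G) = (209 + G)*(2*G) = 2*G*(209 + G))
T(-101)/74752 = (2*(-101)*(209 - 101))/74752 = (2*(-101)*108)*(1/74752) = -21816*1/74752 = -2727/9344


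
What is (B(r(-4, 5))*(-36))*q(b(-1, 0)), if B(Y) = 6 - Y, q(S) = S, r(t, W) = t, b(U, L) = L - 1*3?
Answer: 1080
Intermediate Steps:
b(U, L) = -3 + L (b(U, L) = L - 3 = -3 + L)
(B(r(-4, 5))*(-36))*q(b(-1, 0)) = ((6 - 1*(-4))*(-36))*(-3 + 0) = ((6 + 4)*(-36))*(-3) = (10*(-36))*(-3) = -360*(-3) = 1080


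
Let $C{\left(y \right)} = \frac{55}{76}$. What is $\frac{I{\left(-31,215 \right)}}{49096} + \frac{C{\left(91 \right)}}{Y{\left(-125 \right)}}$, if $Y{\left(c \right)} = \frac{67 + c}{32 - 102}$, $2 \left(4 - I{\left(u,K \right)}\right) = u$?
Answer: $\frac{2488231}{2847568} \approx 0.87381$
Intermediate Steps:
$C{\left(y \right)} = \frac{55}{76}$ ($C{\left(y \right)} = 55 \cdot \frac{1}{76} = \frac{55}{76}$)
$I{\left(u,K \right)} = 4 - \frac{u}{2}$
$Y{\left(c \right)} = - \frac{67}{70} - \frac{c}{70}$ ($Y{\left(c \right)} = \frac{67 + c}{-70} = \left(67 + c\right) \left(- \frac{1}{70}\right) = - \frac{67}{70} - \frac{c}{70}$)
$\frac{I{\left(-31,215 \right)}}{49096} + \frac{C{\left(91 \right)}}{Y{\left(-125 \right)}} = \frac{4 - - \frac{31}{2}}{49096} + \frac{55}{76 \left(- \frac{67}{70} - - \frac{25}{14}\right)} = \left(4 + \frac{31}{2}\right) \frac{1}{49096} + \frac{55}{76 \left(- \frac{67}{70} + \frac{25}{14}\right)} = \frac{39}{2} \cdot \frac{1}{49096} + \frac{55}{76 \cdot \frac{29}{35}} = \frac{39}{98192} + \frac{55}{76} \cdot \frac{35}{29} = \frac{39}{98192} + \frac{1925}{2204} = \frac{2488231}{2847568}$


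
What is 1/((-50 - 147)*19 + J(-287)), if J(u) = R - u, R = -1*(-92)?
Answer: -1/3364 ≈ -0.00029727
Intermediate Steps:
R = 92
J(u) = 92 - u
1/((-50 - 147)*19 + J(-287)) = 1/((-50 - 147)*19 + (92 - 1*(-287))) = 1/(-197*19 + (92 + 287)) = 1/(-3743 + 379) = 1/(-3364) = -1/3364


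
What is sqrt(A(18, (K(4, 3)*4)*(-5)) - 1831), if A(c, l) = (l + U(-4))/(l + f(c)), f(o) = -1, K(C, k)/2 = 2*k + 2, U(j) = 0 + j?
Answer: I*sqrt(20951563)/107 ≈ 42.778*I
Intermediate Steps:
U(j) = j
K(C, k) = 4 + 4*k (K(C, k) = 2*(2*k + 2) = 2*(2 + 2*k) = 4 + 4*k)
A(c, l) = (-4 + l)/(-1 + l) (A(c, l) = (l - 4)/(l - 1) = (-4 + l)/(-1 + l))
sqrt(A(18, (K(4, 3)*4)*(-5)) - 1831) = sqrt((-4 + ((4 + 4*3)*4)*(-5))/(-1 + ((4 + 4*3)*4)*(-5)) - 1831) = sqrt((-4 + ((4 + 12)*4)*(-5))/(-1 + ((4 + 12)*4)*(-5)) - 1831) = sqrt((-4 + (16*4)*(-5))/(-1 + (16*4)*(-5)) - 1831) = sqrt((-4 + 64*(-5))/(-1 + 64*(-5)) - 1831) = sqrt((-4 - 320)/(-1 - 320) - 1831) = sqrt(-324/(-321) - 1831) = sqrt(-1/321*(-324) - 1831) = sqrt(108/107 - 1831) = sqrt(-195809/107) = I*sqrt(20951563)/107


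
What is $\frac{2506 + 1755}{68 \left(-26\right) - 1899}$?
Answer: $- \frac{4261}{3667} \approx -1.162$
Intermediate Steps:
$\frac{2506 + 1755}{68 \left(-26\right) - 1899} = \frac{4261}{-1768 - 1899} = \frac{4261}{-3667} = 4261 \left(- \frac{1}{3667}\right) = - \frac{4261}{3667}$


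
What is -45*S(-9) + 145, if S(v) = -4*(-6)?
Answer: -935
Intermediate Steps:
S(v) = 24
-45*S(-9) + 145 = -45*24 + 145 = -1080 + 145 = -935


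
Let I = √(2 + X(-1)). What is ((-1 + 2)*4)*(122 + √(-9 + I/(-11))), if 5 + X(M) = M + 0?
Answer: 488 + 4*√(-1089 - 22*I)/11 ≈ 488.12 - 12.001*I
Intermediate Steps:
X(M) = -5 + M (X(M) = -5 + (M + 0) = -5 + M)
I = 2*I (I = √(2 + (-5 - 1)) = √(2 - 6) = √(-4) = 2*I ≈ 2.0*I)
((-1 + 2)*4)*(122 + √(-9 + I/(-11))) = ((-1 + 2)*4)*(122 + √(-9 + (2*I)/(-11))) = (1*4)*(122 + √(-9 + (2*I)*(-1/11))) = 4*(122 + √(-9 - 2*I/11)) = 488 + 4*√(-9 - 2*I/11)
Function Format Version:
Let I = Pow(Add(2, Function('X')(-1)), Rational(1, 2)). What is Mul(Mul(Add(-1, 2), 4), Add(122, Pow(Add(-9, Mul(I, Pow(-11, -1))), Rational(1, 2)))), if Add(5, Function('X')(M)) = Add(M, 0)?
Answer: Add(488, Mul(Rational(4, 11), Pow(Add(-1089, Mul(-22, I)), Rational(1, 2)))) ≈ Add(488.12, Mul(-12.001, I))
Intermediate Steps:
Function('X')(M) = Add(-5, M) (Function('X')(M) = Add(-5, Add(M, 0)) = Add(-5, M))
I = Mul(2, I) (I = Pow(Add(2, Add(-5, -1)), Rational(1, 2)) = Pow(Add(2, -6), Rational(1, 2)) = Pow(-4, Rational(1, 2)) = Mul(2, I) ≈ Mul(2.0000, I))
Mul(Mul(Add(-1, 2), 4), Add(122, Pow(Add(-9, Mul(I, Pow(-11, -1))), Rational(1, 2)))) = Mul(Mul(Add(-1, 2), 4), Add(122, Pow(Add(-9, Mul(Mul(2, I), Pow(-11, -1))), Rational(1, 2)))) = Mul(Mul(1, 4), Add(122, Pow(Add(-9, Mul(Mul(2, I), Rational(-1, 11))), Rational(1, 2)))) = Mul(4, Add(122, Pow(Add(-9, Mul(Rational(-2, 11), I)), Rational(1, 2)))) = Add(488, Mul(4, Pow(Add(-9, Mul(Rational(-2, 11), I)), Rational(1, 2))))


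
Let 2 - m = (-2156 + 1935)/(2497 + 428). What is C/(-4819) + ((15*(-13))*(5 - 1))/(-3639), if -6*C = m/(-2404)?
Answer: 4066290909529/18970813693800 ≈ 0.21434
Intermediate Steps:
m = 467/225 (m = 2 - (-2156 + 1935)/(2497 + 428) = 2 - (-221)/2925 = 2 - 1*(-17/225) = 2 + 17/225 = 467/225 ≈ 2.0756)
C = 467/3245400 (C = -467/(1350*(-2404)) = -467*(-1)/(1350*2404) = -1/6*(-467/540900) = 467/3245400 ≈ 0.00014390)
C/(-4819) + ((15*(-13))*(5 - 1))/(-3639) = (467/3245400)/(-4819) + ((15*(-13))*(5 - 1))/(-3639) = (467/3245400)*(-1/4819) - 195*4*(-1/3639) = -467/15639582600 - 780*(-1/3639) = -467/15639582600 + 260/1213 = 4066290909529/18970813693800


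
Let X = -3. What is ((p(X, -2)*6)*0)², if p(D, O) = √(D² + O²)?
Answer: 0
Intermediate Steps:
((p(X, -2)*6)*0)² = ((√((-3)² + (-2)²)*6)*0)² = ((√(9 + 4)*6)*0)² = ((√13*6)*0)² = ((6*√13)*0)² = 0² = 0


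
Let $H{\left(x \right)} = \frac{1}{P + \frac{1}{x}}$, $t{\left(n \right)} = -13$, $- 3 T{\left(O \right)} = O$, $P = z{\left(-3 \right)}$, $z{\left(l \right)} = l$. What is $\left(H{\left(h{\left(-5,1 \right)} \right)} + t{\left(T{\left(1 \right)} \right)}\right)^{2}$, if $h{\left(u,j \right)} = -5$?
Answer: $\frac{45369}{256} \approx 177.22$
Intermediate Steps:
$P = -3$
$T{\left(O \right)} = - \frac{O}{3}$
$H{\left(x \right)} = \frac{1}{-3 + \frac{1}{x}}$
$\left(H{\left(h{\left(-5,1 \right)} \right)} + t{\left(T{\left(1 \right)} \right)}\right)^{2} = \left(\left(-1\right) \left(-5\right) \frac{1}{-1 + 3 \left(-5\right)} - 13\right)^{2} = \left(\left(-1\right) \left(-5\right) \frac{1}{-1 - 15} - 13\right)^{2} = \left(\left(-1\right) \left(-5\right) \frac{1}{-16} - 13\right)^{2} = \left(\left(-1\right) \left(-5\right) \left(- \frac{1}{16}\right) - 13\right)^{2} = \left(- \frac{5}{16} - 13\right)^{2} = \left(- \frac{213}{16}\right)^{2} = \frac{45369}{256}$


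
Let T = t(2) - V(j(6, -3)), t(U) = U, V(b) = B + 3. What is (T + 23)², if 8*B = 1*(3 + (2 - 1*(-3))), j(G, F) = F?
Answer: 441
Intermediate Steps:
B = 1 (B = (1*(3 + (2 - 1*(-3))))/8 = (1*(3 + (2 + 3)))/8 = (1*(3 + 5))/8 = (1*8)/8 = (⅛)*8 = 1)
V(b) = 4 (V(b) = 1 + 3 = 4)
T = -2 (T = 2 - 1*4 = 2 - 4 = -2)
(T + 23)² = (-2 + 23)² = 21² = 441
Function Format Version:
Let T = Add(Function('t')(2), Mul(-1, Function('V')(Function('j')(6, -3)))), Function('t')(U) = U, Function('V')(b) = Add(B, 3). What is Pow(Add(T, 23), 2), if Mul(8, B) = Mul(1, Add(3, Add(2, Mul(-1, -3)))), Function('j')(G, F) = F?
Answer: 441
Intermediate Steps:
B = 1 (B = Mul(Rational(1, 8), Mul(1, Add(3, Add(2, Mul(-1, -3))))) = Mul(Rational(1, 8), Mul(1, Add(3, Add(2, 3)))) = Mul(Rational(1, 8), Mul(1, Add(3, 5))) = Mul(Rational(1, 8), Mul(1, 8)) = Mul(Rational(1, 8), 8) = 1)
Function('V')(b) = 4 (Function('V')(b) = Add(1, 3) = 4)
T = -2 (T = Add(2, Mul(-1, 4)) = Add(2, -4) = -2)
Pow(Add(T, 23), 2) = Pow(Add(-2, 23), 2) = Pow(21, 2) = 441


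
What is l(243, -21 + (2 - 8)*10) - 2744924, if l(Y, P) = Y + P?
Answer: -2744762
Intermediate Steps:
l(Y, P) = P + Y
l(243, -21 + (2 - 8)*10) - 2744924 = ((-21 + (2 - 8)*10) + 243) - 2744924 = ((-21 - 6*10) + 243) - 2744924 = ((-21 - 60) + 243) - 2744924 = (-81 + 243) - 2744924 = 162 - 2744924 = -2744762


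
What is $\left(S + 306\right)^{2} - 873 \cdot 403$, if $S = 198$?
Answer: $-97803$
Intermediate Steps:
$\left(S + 306\right)^{2} - 873 \cdot 403 = \left(198 + 306\right)^{2} - 873 \cdot 403 = 504^{2} - 351819 = 254016 - 351819 = -97803$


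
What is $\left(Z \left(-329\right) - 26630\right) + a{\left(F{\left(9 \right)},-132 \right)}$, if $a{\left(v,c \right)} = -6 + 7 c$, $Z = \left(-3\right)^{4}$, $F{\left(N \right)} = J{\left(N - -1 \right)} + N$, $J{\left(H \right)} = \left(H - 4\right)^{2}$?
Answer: $-54209$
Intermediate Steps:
$J{\left(H \right)} = \left(-4 + H\right)^{2}$
$F{\left(N \right)} = N + \left(-3 + N\right)^{2}$ ($F{\left(N \right)} = \left(-4 + \left(N - -1\right)\right)^{2} + N = \left(-4 + \left(N + 1\right)\right)^{2} + N = \left(-4 + \left(1 + N\right)\right)^{2} + N = \left(-3 + N\right)^{2} + N = N + \left(-3 + N\right)^{2}$)
$Z = 81$
$\left(Z \left(-329\right) - 26630\right) + a{\left(F{\left(9 \right)},-132 \right)} = \left(81 \left(-329\right) - 26630\right) + \left(-6 + 7 \left(-132\right)\right) = \left(-26649 - 26630\right) - 930 = -53279 - 930 = -54209$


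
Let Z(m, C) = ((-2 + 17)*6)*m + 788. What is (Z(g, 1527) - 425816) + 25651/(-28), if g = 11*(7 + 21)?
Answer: -11150275/28 ≈ -3.9822e+5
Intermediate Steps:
g = 308 (g = 11*28 = 308)
Z(m, C) = 788 + 90*m (Z(m, C) = (15*6)*m + 788 = 90*m + 788 = 788 + 90*m)
(Z(g, 1527) - 425816) + 25651/(-28) = ((788 + 90*308) - 425816) + 25651/(-28) = ((788 + 27720) - 425816) - 1/28*25651 = (28508 - 425816) - 25651/28 = -397308 - 25651/28 = -11150275/28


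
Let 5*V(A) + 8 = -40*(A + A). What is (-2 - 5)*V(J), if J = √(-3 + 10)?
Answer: 56/5 + 112*√7 ≈ 307.52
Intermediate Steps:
J = √7 ≈ 2.6458
V(A) = -8/5 - 16*A (V(A) = -8/5 + (-40*(A + A))/5 = -8/5 + (-80*A)/5 = -8/5 - 16*A)
(-2 - 5)*V(J) = (-2 - 5)*(-8/5 - 16*√7) = -7*(-8/5 - 16*√7) = 56/5 + 112*√7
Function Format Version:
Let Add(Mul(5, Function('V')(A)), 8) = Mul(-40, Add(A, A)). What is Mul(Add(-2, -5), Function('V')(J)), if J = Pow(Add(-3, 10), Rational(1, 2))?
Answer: Add(Rational(56, 5), Mul(112, Pow(7, Rational(1, 2)))) ≈ 307.52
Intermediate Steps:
J = Pow(7, Rational(1, 2)) ≈ 2.6458
Function('V')(A) = Add(Rational(-8, 5), Mul(-16, A)) (Function('V')(A) = Add(Rational(-8, 5), Mul(Rational(1, 5), Mul(-40, Add(A, A)))) = Add(Rational(-8, 5), Mul(Rational(1, 5), Mul(-40, Mul(2, A)))) = Add(Rational(-8, 5), Mul(Rational(1, 5), Mul(-80, A))) = Add(Rational(-8, 5), Mul(-16, A)))
Mul(Add(-2, -5), Function('V')(J)) = Mul(Add(-2, -5), Add(Rational(-8, 5), Mul(-16, Pow(7, Rational(1, 2))))) = Mul(-7, Add(Rational(-8, 5), Mul(-16, Pow(7, Rational(1, 2))))) = Add(Rational(56, 5), Mul(112, Pow(7, Rational(1, 2))))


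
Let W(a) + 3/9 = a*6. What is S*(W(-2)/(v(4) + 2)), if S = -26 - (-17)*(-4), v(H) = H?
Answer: 1739/9 ≈ 193.22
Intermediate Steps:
W(a) = -⅓ + 6*a (W(a) = -⅓ + a*6 = -⅓ + 6*a)
S = -94 (S = -26 - 17*4 = -26 - 68 = -94)
S*(W(-2)/(v(4) + 2)) = -94*(-⅓ + 6*(-2))/(4 + 2) = -94*(-⅓ - 12)/6 = -(-3478)/(3*6) = -94*(-37/18) = 1739/9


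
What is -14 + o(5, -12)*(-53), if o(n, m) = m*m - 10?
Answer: -7116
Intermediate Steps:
o(n, m) = -10 + m² (o(n, m) = m² - 10 = -10 + m²)
-14 + o(5, -12)*(-53) = -14 + (-10 + (-12)²)*(-53) = -14 + (-10 + 144)*(-53) = -14 + 134*(-53) = -14 - 7102 = -7116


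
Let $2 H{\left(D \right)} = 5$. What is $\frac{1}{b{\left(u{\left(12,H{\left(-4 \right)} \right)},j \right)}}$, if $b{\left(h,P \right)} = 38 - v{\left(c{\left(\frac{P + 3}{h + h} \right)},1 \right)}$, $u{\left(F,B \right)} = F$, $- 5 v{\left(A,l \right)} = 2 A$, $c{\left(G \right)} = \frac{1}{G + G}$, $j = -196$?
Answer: $\frac{965}{36646} \approx 0.026333$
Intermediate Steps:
$H{\left(D \right)} = \frac{5}{2}$ ($H{\left(D \right)} = \frac{1}{2} \cdot 5 = \frac{5}{2}$)
$c{\left(G \right)} = \frac{1}{2 G}$
$v{\left(A,l \right)} = - \frac{2 A}{5}$
$b{\left(h,P \right)} = 38 + \frac{2 h}{5 \left(3 + P\right)}$ ($b{\left(h,P \right)} = 38 - - \frac{2 \frac{1}{2 \frac{P + 3}{h + h}}}{5} = 38 - - \frac{2 \frac{1}{2 \frac{3 + P}{2 h}}}{5} = 38 - - \frac{2 \frac{2 h \frac{1}{3 + P}}{2}}{5} = 38 - - \frac{2 \frac{h}{3 + P}}{5} = 38 - - \frac{2 h}{5 \left(3 + P\right)} = 38 + \frac{2 h}{5 \left(3 + P\right)}$)
$\frac{1}{b{\left(u{\left(12,H{\left(-4 \right)} \right)},j \right)}} = \frac{1}{\frac{2}{5} \frac{1}{3 - 196} \left(285 + 12 + 95 \left(-196\right)\right)} = \frac{1}{\frac{2}{5} \frac{1}{-193} \left(285 + 12 - 18620\right)} = \frac{1}{\frac{2}{5} \left(- \frac{1}{193}\right) \left(-18323\right)} = \frac{1}{\frac{36646}{965}} = \frac{965}{36646}$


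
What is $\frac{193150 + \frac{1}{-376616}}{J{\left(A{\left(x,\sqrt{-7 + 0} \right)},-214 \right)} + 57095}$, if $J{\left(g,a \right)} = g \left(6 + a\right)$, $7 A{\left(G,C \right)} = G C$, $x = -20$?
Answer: $\frac{5814596625433267}{1720094061105080} - \frac{7565311561496 i \sqrt{7}}{215011757638135} \approx 3.3804 - 0.093092 i$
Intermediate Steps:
$A{\left(G,C \right)} = \frac{C G}{7}$ ($A{\left(G,C \right)} = \frac{G C}{7} = \frac{C G}{7}$)
$\frac{193150 + \frac{1}{-376616}}{J{\left(A{\left(x,\sqrt{-7 + 0} \right)},-214 \right)} + 57095} = \frac{193150 + \frac{1}{-376616}}{\frac{1}{7} \sqrt{-7 + 0} \left(-20\right) \left(6 - 214\right) + 57095} = \frac{193150 - \frac{1}{376616}}{\frac{1}{7} \sqrt{-7} \left(-20\right) \left(-208\right) + 57095} = \frac{72743380399}{376616 \left(\frac{1}{7} i \sqrt{7} \left(-20\right) \left(-208\right) + 57095\right)} = \frac{72743380399}{376616 \left(- \frac{20 i \sqrt{7}}{7} \left(-208\right) + 57095\right)} = \frac{72743380399}{376616 \left(\frac{4160 i \sqrt{7}}{7} + 57095\right)} = \frac{72743380399}{376616 \left(57095 + \frac{4160 i \sqrt{7}}{7}\right)}$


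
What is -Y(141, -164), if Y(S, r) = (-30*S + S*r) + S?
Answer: 27213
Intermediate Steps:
Y(S, r) = -29*S + S*r
-Y(141, -164) = -141*(-29 - 164) = -141*(-193) = -1*(-27213) = 27213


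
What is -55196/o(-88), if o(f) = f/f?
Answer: -55196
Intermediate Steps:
o(f) = 1
-55196/o(-88) = -55196/1 = -55196*1 = -55196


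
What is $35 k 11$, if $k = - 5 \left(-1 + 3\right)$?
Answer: $-3850$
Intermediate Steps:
$k = -10$ ($k = \left(-5\right) 2 = -10$)
$35 k 11 = 35 \left(-10\right) 11 = \left(-350\right) 11 = -3850$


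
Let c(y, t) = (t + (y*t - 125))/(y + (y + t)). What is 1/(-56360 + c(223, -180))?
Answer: -266/15032205 ≈ -1.7695e-5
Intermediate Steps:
c(y, t) = (-125 + t + t*y)/(t + 2*y) (c(y, t) = (t + (t*y - 125))/(y + (t + y)) = (t + (-125 + t*y))/(t + 2*y) = (-125 + t + t*y)/(t + 2*y))
1/(-56360 + c(223, -180)) = 1/(-56360 + (-125 - 180 - 180*223)/(-180 + 2*223)) = 1/(-56360 + (-125 - 180 - 40140)/(-180 + 446)) = 1/(-56360 - 40445/266) = 1/(-15032205/266) = -266/15032205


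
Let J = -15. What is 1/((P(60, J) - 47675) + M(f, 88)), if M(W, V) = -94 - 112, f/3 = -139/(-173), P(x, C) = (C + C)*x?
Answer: -1/49681 ≈ -2.0128e-5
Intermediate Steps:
P(x, C) = 2*C*x (P(x, C) = (2*C)*x = 2*C*x)
f = 417/173 (f = 3*(-139/(-173)) = 3*(-139*(-1/173)) = 3*(139/173) = 417/173 ≈ 2.4104)
M(W, V) = -206
1/((P(60, J) - 47675) + M(f, 88)) = 1/((2*(-15)*60 - 47675) - 206) = 1/((-1800 - 47675) - 206) = 1/(-49475 - 206) = 1/(-49681) = -1/49681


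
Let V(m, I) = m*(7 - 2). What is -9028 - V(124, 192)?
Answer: -9648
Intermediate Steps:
V(m, I) = 5*m (V(m, I) = m*5 = 5*m)
-9028 - V(124, 192) = -9028 - 5*124 = -9028 - 1*620 = -9028 - 620 = -9648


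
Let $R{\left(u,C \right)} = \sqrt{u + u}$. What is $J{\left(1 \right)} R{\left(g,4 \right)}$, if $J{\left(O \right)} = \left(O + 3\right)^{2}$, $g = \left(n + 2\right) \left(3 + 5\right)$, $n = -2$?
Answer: $0$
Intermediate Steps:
$g = 0$ ($g = \left(-2 + 2\right) \left(3 + 5\right) = 0 \cdot 8 = 0$)
$R{\left(u,C \right)} = \sqrt{2} \sqrt{u}$ ($R{\left(u,C \right)} = \sqrt{2 u} = \sqrt{2} \sqrt{u}$)
$J{\left(O \right)} = \left(3 + O\right)^{2}$
$J{\left(1 \right)} R{\left(g,4 \right)} = \left(3 + 1\right)^{2} \sqrt{2} \sqrt{0} = 4^{2} \sqrt{2} \cdot 0 = 16 \cdot 0 = 0$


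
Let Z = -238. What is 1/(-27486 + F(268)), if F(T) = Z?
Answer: -1/27724 ≈ -3.6070e-5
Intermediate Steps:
F(T) = -238
1/(-27486 + F(268)) = 1/(-27486 - 238) = 1/(-27724) = -1/27724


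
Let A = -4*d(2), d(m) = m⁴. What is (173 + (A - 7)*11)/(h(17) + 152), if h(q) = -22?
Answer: -304/65 ≈ -4.6769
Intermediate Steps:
A = -64 (A = -4*2⁴ = -4*16 = -64)
(173 + (A - 7)*11)/(h(17) + 152) = (173 + (-64 - 7)*11)/(-22 + 152) = (173 - 71*11)/130 = (173 - 781)*(1/130) = -608*1/130 = -304/65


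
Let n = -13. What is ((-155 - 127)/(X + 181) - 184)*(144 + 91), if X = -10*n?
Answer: -13513910/311 ≈ -43453.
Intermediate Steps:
X = 130 (X = -10*(-13) = 130)
((-155 - 127)/(X + 181) - 184)*(144 + 91) = ((-155 - 127)/(130 + 181) - 184)*(144 + 91) = (-282/311 - 184)*235 = -57506/311*235 = -13513910/311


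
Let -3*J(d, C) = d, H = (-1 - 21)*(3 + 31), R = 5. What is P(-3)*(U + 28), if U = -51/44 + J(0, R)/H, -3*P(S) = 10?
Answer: -5905/66 ≈ -89.470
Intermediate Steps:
H = -748 (H = -22*34 = -748)
P(S) = -10/3 (P(S) = -⅓*10 = -10/3)
J(d, C) = -d/3
U = -51/44 (U = -51/44 - ⅓*0/(-748) = -51*1/44 + 0*(-1/748) = -51/44 + 0 = -51/44 ≈ -1.1591)
P(-3)*(U + 28) = -10*(-51/44 + 28)/3 = -10/3*1181/44 = -5905/66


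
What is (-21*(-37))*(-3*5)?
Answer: -11655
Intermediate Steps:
(-21*(-37))*(-3*5) = 777*(-15) = -11655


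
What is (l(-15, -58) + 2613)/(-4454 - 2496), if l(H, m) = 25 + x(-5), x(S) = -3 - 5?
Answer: -263/695 ≈ -0.37842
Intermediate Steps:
x(S) = -8
l(H, m) = 17 (l(H, m) = 25 - 8 = 17)
(l(-15, -58) + 2613)/(-4454 - 2496) = (17 + 2613)/(-4454 - 2496) = 2630/(-6950) = 2630*(-1/6950) = -263/695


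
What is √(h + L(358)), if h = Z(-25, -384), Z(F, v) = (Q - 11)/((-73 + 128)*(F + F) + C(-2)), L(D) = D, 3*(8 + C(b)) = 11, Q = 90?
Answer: √24441268171/8263 ≈ 18.920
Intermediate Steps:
C(b) = -13/3 (C(b) = -8 + (⅓)*11 = -8 + 11/3 = -13/3)
Z(F, v) = 79/(-13/3 + 110*F) (Z(F, v) = (90 - 11)/((-73 + 128)*(F + F) - 13/3) = 79/(55*(2*F) - 13/3) = 79/(110*F - 13/3) = 79/(-13/3 + 110*F))
h = -237/8263 (h = 237/(-13 + 330*(-25)) = 237/(-13 - 8250) = 237/(-8263) = 237*(-1/8263) = -237/8263 ≈ -0.028682)
√(h + L(358)) = √(-237/8263 + 358) = √(2957917/8263) = √24441268171/8263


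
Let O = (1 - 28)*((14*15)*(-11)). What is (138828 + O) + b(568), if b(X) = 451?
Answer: 201649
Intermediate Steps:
O = 62370 (O = -5670*(-11) = -27*(-2310) = 62370)
(138828 + O) + b(568) = (138828 + 62370) + 451 = 201198 + 451 = 201649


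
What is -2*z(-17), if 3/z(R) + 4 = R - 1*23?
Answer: 3/22 ≈ 0.13636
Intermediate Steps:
z(R) = 3/(-27 + R) (z(R) = 3/(-4 + (R - 1*23)) = 3/(-4 + (R - 23)) = 3/(-4 + (-23 + R)) = 3/(-27 + R))
-2*z(-17) = -6/(-27 - 17) = -6/(-44) = -6*(-1)/44 = -2*(-3/44) = 3/22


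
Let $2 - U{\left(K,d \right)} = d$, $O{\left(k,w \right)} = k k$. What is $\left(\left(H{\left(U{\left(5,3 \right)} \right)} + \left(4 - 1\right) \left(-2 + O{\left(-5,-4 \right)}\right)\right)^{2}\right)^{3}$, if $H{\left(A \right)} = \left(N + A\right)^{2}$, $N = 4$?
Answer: $225199600704$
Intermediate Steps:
$O{\left(k,w \right)} = k^{2}$
$U{\left(K,d \right)} = 2 - d$
$H{\left(A \right)} = \left(4 + A\right)^{2}$
$\left(\left(H{\left(U{\left(5,3 \right)} \right)} + \left(4 - 1\right) \left(-2 + O{\left(-5,-4 \right)}\right)\right)^{2}\right)^{3} = \left(\left(\left(4 + \left(2 - 3\right)\right)^{2} + \left(4 - 1\right) \left(-2 + \left(-5\right)^{2}\right)\right)^{2}\right)^{3} = \left(\left(\left(4 + \left(2 - 3\right)\right)^{2} + 3 \left(-2 + 25\right)\right)^{2}\right)^{3} = \left(\left(\left(4 - 1\right)^{2} + 3 \cdot 23\right)^{2}\right)^{3} = \left(\left(3^{2} + 69\right)^{2}\right)^{3} = \left(\left(9 + 69\right)^{2}\right)^{3} = \left(78^{2}\right)^{3} = 6084^{3} = 225199600704$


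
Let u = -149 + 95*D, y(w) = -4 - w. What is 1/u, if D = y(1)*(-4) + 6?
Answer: 1/2321 ≈ 0.00043085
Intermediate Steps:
D = 26 (D = (-4 - 1*1)*(-4) + 6 = (-4 - 1)*(-4) + 6 = -5*(-4) + 6 = 20 + 6 = 26)
u = 2321 (u = -149 + 95*26 = -149 + 2470 = 2321)
1/u = 1/2321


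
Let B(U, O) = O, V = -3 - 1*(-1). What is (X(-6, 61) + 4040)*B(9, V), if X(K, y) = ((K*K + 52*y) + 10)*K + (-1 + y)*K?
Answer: 31256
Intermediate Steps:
V = -2 (V = -3 + 1 = -2)
X(K, y) = K*(-1 + y) + K*(10 + K² + 52*y) (X(K, y) = ((K² + 52*y) + 10)*K + K*(-1 + y) = (10 + K² + 52*y)*K + K*(-1 + y) = K*(10 + K² + 52*y) + K*(-1 + y) = K*(-1 + y) + K*(10 + K² + 52*y))
(X(-6, 61) + 4040)*B(9, V) = (-6*(9 + (-6)² + 53*61) + 4040)*(-2) = (-6*(9 + 36 + 3233) + 4040)*(-2) = (-6*3278 + 4040)*(-2) = (-19668 + 4040)*(-2) = -15628*(-2) = 31256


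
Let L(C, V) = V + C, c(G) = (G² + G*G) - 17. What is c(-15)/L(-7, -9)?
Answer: -433/16 ≈ -27.063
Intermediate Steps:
c(G) = -17 + 2*G² (c(G) = (G² + G²) - 17 = 2*G² - 17 = -17 + 2*G²)
L(C, V) = C + V
c(-15)/L(-7, -9) = (-17 + 2*(-15)²)/(-7 - 9) = (-17 + 2*225)/(-16) = (-17 + 450)*(-1/16) = 433*(-1/16) = -433/16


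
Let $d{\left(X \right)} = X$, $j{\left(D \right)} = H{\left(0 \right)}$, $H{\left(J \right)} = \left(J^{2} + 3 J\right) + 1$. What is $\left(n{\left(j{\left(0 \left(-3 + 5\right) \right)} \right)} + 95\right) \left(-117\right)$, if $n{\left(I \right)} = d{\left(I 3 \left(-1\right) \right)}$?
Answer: $-10764$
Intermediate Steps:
$H{\left(J \right)} = 1 + J^{2} + 3 J$
$j{\left(D \right)} = 1$ ($j{\left(D \right)} = 1 + 0^{2} + 3 \cdot 0 = 1 + 0 + 0 = 1$)
$n{\left(I \right)} = - 3 I$ ($n{\left(I \right)} = I 3 \left(-1\right) = 3 I \left(-1\right) = - 3 I$)
$\left(n{\left(j{\left(0 \left(-3 + 5\right) \right)} \right)} + 95\right) \left(-117\right) = \left(\left(-3\right) 1 + 95\right) \left(-117\right) = \left(-3 + 95\right) \left(-117\right) = 92 \left(-117\right) = -10764$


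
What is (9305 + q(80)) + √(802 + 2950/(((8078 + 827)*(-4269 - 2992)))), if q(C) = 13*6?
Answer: 9383 + 2*√1786462607397/94393 ≈ 9411.3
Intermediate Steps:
q(C) = 78
(9305 + q(80)) + √(802 + 2950/(((8078 + 827)*(-4269 - 2992)))) = (9305 + 78) + √(802 + 2950/(((8078 + 827)*(-4269 - 2992)))) = 9383 + √(802 + 2950/((8905*(-7261)))) = 9383 + √(802 + 2950/(-64659205)) = 9383 + √(802 + 2950*(-1/64659205)) = 9383 + √(802 - 590/12931841) = 9383 + √(10371335892/12931841) = 9383 + 2*√1786462607397/94393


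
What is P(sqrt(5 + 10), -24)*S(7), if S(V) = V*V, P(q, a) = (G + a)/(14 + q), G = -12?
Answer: -24696/181 + 1764*sqrt(15)/181 ≈ -98.696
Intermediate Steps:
P(q, a) = (-12 + a)/(14 + q)
S(V) = V**2
P(sqrt(5 + 10), -24)*S(7) = ((-12 - 24)/(14 + sqrt(5 + 10)))*7**2 = (-36/(14 + sqrt(15)))*49 = -36/(14 + sqrt(15))*49 = -1764/(14 + sqrt(15))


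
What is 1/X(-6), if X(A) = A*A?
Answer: 1/36 ≈ 0.027778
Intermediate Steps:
X(A) = A**2
1/X(-6) = 1/((-6)**2) = 1/36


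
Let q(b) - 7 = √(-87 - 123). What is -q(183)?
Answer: -7 - I*√210 ≈ -7.0 - 14.491*I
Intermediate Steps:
q(b) = 7 + I*√210 (q(b) = 7 + √(-87 - 123) = 7 + √(-210) = 7 + I*√210)
-q(183) = -(7 + I*√210) = -7 - I*√210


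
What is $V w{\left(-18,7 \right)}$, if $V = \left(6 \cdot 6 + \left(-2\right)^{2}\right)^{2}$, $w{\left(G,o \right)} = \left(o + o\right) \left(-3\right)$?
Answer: $-67200$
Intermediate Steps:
$w{\left(G,o \right)} = - 6 o$ ($w{\left(G,o \right)} = 2 o \left(-3\right) = - 6 o$)
$V = 1600$ ($V = \left(36 + 4\right)^{2} = 40^{2} = 1600$)
$V w{\left(-18,7 \right)} = 1600 \left(\left(-6\right) 7\right) = 1600 \left(-42\right) = -67200$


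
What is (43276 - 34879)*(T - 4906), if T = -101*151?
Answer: -169258329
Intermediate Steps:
T = -15251
(43276 - 34879)*(T - 4906) = (43276 - 34879)*(-15251 - 4906) = 8397*(-20157) = -169258329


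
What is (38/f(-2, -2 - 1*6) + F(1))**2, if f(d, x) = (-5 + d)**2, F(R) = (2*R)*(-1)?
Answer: 3600/2401 ≈ 1.4994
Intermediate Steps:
F(R) = -2*R
(38/f(-2, -2 - 1*6) + F(1))**2 = (38/((-5 - 2)**2) - 2*1)**2 = (38/((-7)**2) - 2)**2 = (38/49 - 2)**2 = (-60/49)**2 = 3600/2401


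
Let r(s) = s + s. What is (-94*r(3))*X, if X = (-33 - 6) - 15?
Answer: 30456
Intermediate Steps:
r(s) = 2*s
X = -54 (X = -39 - 15 = -54)
(-94*r(3))*X = -188*3*(-54) = -94*6*(-54) = -564*(-54) = 30456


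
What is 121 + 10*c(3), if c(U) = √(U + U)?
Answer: 121 + 10*√6 ≈ 145.49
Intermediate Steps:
c(U) = √2*√U (c(U) = √(2*U) = √2*√U)
121 + 10*c(3) = 121 + 10*(√2*√3) = 121 + 10*√6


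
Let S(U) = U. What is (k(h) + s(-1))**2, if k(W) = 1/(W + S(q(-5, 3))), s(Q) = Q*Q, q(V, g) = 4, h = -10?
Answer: 25/36 ≈ 0.69444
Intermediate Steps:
s(Q) = Q**2
k(W) = 1/(4 + W) (k(W) = 1/(W + 4) = 1/(4 + W))
(k(h) + s(-1))**2 = (1/(4 - 10) + (-1)**2)**2 = (1/(-6) + 1)**2 = (-1/6 + 1)**2 = (5/6)**2 = 25/36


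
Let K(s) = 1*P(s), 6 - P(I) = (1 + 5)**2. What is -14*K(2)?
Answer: 420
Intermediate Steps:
P(I) = -30 (P(I) = 6 - (1 + 5)**2 = 6 - 1*6**2 = 6 - 1*36 = 6 - 36 = -30)
K(s) = -30 (K(s) = 1*(-30) = -30)
-14*K(2) = -14*(-30) = 420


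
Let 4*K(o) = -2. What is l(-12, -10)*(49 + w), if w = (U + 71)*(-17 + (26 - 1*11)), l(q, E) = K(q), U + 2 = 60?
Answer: 209/2 ≈ 104.50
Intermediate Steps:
U = 58 (U = -2 + 60 = 58)
K(o) = -½ (K(o) = (¼)*(-2) = -½)
l(q, E) = -½
w = -258 (w = (58 + 71)*(-17 + (26 - 1*11)) = 129*(-17 + (26 - 11)) = 129*(-17 + 15) = 129*(-2) = -258)
l(-12, -10)*(49 + w) = -(49 - 258)/2 = -½*(-209) = 209/2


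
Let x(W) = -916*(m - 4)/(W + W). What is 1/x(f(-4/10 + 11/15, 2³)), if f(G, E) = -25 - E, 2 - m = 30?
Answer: -33/14656 ≈ -0.0022516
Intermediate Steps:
m = -28 (m = 2 - 1*30 = 2 - 30 = -28)
x(W) = 14656/W (x(W) = -916*(-28 - 4)/(W + W) = -916*(-16/W) = -(-14656)/W = 14656/W)
1/x(f(-4/10 + 11/15, 2³)) = 1/(14656/(-25 - 1*2³)) = 1/(14656/(-25 - 1*8)) = 1/(14656/(-25 - 8)) = 1/(14656/(-33)) = 1/(14656*(-1/33)) = 1/(-14656/33) = -33/14656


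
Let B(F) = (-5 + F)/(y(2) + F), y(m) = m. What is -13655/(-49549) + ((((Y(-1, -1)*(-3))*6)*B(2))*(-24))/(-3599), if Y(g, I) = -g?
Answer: 65198221/178326851 ≈ 0.36561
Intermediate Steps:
B(F) = (-5 + F)/(2 + F)
-13655/(-49549) + ((((Y(-1, -1)*(-3))*6)*B(2))*(-24))/(-3599) = -13655/(-49549) + ((((-1*(-1)*(-3))*6)*((-5 + 2)/(2 + 2)))*(-24))/(-3599) = -13655*(-1/49549) + ((((1*(-3))*6)*(-3/4))*(-24))*(-1/3599) = 13655/49549 + (((-3*6)*((¼)*(-3)))*(-24))*(-1/3599) = 13655/49549 + (-18*(-¾)*(-24))*(-1/3599) = 13655/49549 + ((27/2)*(-24))*(-1/3599) = 13655/49549 - 324*(-1/3599) = 13655/49549 + 324/3599 = 65198221/178326851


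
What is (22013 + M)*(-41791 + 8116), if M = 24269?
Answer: -1558546350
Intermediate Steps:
(22013 + M)*(-41791 + 8116) = (22013 + 24269)*(-41791 + 8116) = 46282*(-33675) = -1558546350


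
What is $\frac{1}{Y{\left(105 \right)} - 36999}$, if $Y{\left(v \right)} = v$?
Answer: $- \frac{1}{36894} \approx -2.7105 \cdot 10^{-5}$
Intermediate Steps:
$\frac{1}{Y{\left(105 \right)} - 36999} = \frac{1}{105 - 36999} = \frac{1}{-36894} = - \frac{1}{36894}$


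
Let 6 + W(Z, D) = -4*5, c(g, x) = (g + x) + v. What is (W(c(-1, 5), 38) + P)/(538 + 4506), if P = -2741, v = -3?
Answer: -2767/5044 ≈ -0.54857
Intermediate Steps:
c(g, x) = -3 + g + x (c(g, x) = (g + x) - 3 = -3 + g + x)
W(Z, D) = -26 (W(Z, D) = -6 - 4*5 = -6 - 20 = -26)
(W(c(-1, 5), 38) + P)/(538 + 4506) = (-26 - 2741)/(538 + 4506) = -2767/5044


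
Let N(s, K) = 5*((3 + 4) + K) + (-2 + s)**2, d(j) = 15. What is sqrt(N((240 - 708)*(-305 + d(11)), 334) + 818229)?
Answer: sqrt(18420195458) ≈ 1.3572e+5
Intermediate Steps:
N(s, K) = 35 + (-2 + s)**2 + 5*K (N(s, K) = 5*(7 + K) + (-2 + s)**2 = (35 + 5*K) + (-2 + s)**2 = 35 + (-2 + s)**2 + 5*K)
sqrt(N((240 - 708)*(-305 + d(11)), 334) + 818229) = sqrt((35 + (-2 + (240 - 708)*(-305 + 15))**2 + 5*334) + 818229) = sqrt((35 + (-2 - 468*(-290))**2 + 1670) + 818229) = sqrt((35 + (-2 + 135720)**2 + 1670) + 818229) = sqrt((35 + 135718**2 + 1670) + 818229) = sqrt((35 + 18419375524 + 1670) + 818229) = sqrt(18419377229 + 818229) = sqrt(18420195458)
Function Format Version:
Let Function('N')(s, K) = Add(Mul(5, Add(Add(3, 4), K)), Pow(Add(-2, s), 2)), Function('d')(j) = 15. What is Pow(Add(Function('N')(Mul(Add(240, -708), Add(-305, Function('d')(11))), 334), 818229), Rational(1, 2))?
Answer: Pow(18420195458, Rational(1, 2)) ≈ 1.3572e+5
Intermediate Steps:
Function('N')(s, K) = Add(35, Pow(Add(-2, s), 2), Mul(5, K)) (Function('N')(s, K) = Add(Mul(5, Add(7, K)), Pow(Add(-2, s), 2)) = Add(Add(35, Mul(5, K)), Pow(Add(-2, s), 2)) = Add(35, Pow(Add(-2, s), 2), Mul(5, K)))
Pow(Add(Function('N')(Mul(Add(240, -708), Add(-305, Function('d')(11))), 334), 818229), Rational(1, 2)) = Pow(Add(Add(35, Pow(Add(-2, Mul(Add(240, -708), Add(-305, 15))), 2), Mul(5, 334)), 818229), Rational(1, 2)) = Pow(Add(Add(35, Pow(Add(-2, Mul(-468, -290)), 2), 1670), 818229), Rational(1, 2)) = Pow(Add(Add(35, Pow(Add(-2, 135720), 2), 1670), 818229), Rational(1, 2)) = Pow(Add(Add(35, Pow(135718, 2), 1670), 818229), Rational(1, 2)) = Pow(Add(Add(35, 18419375524, 1670), 818229), Rational(1, 2)) = Pow(Add(18419377229, 818229), Rational(1, 2)) = Pow(18420195458, Rational(1, 2))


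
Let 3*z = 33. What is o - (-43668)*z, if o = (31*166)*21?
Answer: 588414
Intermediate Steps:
z = 11 (z = (⅓)*33 = 11)
o = 108066 (o = 5146*21 = 108066)
o - (-43668)*z = 108066 - (-43668)*11 = 108066 - 1*(-480348) = 108066 + 480348 = 588414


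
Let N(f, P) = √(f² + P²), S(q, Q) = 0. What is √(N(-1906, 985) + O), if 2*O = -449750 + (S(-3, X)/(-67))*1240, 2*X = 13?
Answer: √(-224875 + √4603061) ≈ 471.94*I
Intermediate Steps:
X = 13/2 (X = (½)*13 = 13/2 ≈ 6.5000)
O = -224875 (O = (-449750 + (0/(-67))*1240)/2 = (-449750 + (0*(-1/67))*1240)/2 = (-449750 + 0*1240)/2 = (-449750 + 0)/2 = (½)*(-449750) = -224875)
N(f, P) = √(P² + f²)
√(N(-1906, 985) + O) = √(√(985² + (-1906)²) - 224875) = √(√(970225 + 3632836) - 224875) = √(√4603061 - 224875) = √(-224875 + √4603061)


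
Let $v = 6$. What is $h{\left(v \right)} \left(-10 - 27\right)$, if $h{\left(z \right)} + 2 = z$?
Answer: $-148$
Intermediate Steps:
$h{\left(z \right)} = -2 + z$
$h{\left(v \right)} \left(-10 - 27\right) = \left(-2 + 6\right) \left(-10 - 27\right) = 4 \left(-37\right) = -148$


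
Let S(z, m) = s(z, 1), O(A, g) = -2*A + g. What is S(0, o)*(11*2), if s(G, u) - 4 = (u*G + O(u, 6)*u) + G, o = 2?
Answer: 176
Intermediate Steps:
O(A, g) = g - 2*A
s(G, u) = 4 + G + G*u + u*(6 - 2*u) (s(G, u) = 4 + ((u*G + (6 - 2*u)*u) + G) = 4 + ((G*u + u*(6 - 2*u)) + G) = 4 + (G + G*u + u*(6 - 2*u)) = 4 + G + G*u + u*(6 - 2*u))
S(z, m) = 8 + 2*z (S(z, m) = 4 + z + z*1 - 2*1*(-3 + 1) = 4 + z + z - 2*1*(-2) = 4 + z + z + 4 = 8 + 2*z)
S(0, o)*(11*2) = (8 + 2*0)*(11*2) = (8 + 0)*22 = 8*22 = 176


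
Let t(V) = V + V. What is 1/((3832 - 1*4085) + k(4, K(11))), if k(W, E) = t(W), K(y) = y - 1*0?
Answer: -1/245 ≈ -0.0040816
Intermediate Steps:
K(y) = y (K(y) = y + 0 = y)
t(V) = 2*V
k(W, E) = 2*W
1/((3832 - 1*4085) + k(4, K(11))) = 1/((3832 - 1*4085) + 2*4) = 1/((3832 - 4085) + 8) = 1/(-253 + 8) = 1/(-245) = -1/245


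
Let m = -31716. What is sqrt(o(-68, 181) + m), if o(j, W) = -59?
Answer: 5*I*sqrt(1271) ≈ 178.26*I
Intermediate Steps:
sqrt(o(-68, 181) + m) = sqrt(-59 - 31716) = sqrt(-31775) = 5*I*sqrt(1271)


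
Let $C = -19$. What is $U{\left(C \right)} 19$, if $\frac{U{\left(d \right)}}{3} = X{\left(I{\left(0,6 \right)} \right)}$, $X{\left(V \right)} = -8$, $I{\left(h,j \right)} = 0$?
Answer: $-456$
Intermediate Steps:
$U{\left(d \right)} = -24$ ($U{\left(d \right)} = 3 \left(-8\right) = -24$)
$U{\left(C \right)} 19 = \left(-24\right) 19 = -456$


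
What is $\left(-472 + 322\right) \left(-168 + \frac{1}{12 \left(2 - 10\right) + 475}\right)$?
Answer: $\frac{9550650}{379} \approx 25200.0$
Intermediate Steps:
$\left(-472 + 322\right) \left(-168 + \frac{1}{12 \left(2 - 10\right) + 475}\right) = - 150 \left(-168 + \frac{1}{12 \left(-8\right) + 475}\right) = - 150 \left(-168 + \frac{1}{-96 + 475}\right) = - 150 \left(-168 + \frac{1}{379}\right) = \left(-150\right) \left(- \frac{63671}{379}\right) = \frac{9550650}{379}$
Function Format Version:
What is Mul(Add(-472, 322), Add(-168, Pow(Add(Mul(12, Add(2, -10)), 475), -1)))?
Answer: Rational(9550650, 379) ≈ 25200.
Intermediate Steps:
Mul(Add(-472, 322), Add(-168, Pow(Add(Mul(12, Add(2, -10)), 475), -1))) = Mul(-150, Add(-168, Pow(Add(Mul(12, -8), 475), -1))) = Mul(-150, Add(-168, Pow(Add(-96, 475), -1))) = Mul(-150, Add(-168, Pow(379, -1))) = Mul(-150, Add(-168, Rational(1, 379))) = Mul(-150, Rational(-63671, 379)) = Rational(9550650, 379)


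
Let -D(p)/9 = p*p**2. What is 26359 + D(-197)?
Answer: 68834716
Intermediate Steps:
D(p) = -9*p**3 (D(p) = -9*p*p**2 = -9*p**3)
26359 + D(-197) = 26359 - 9*(-197)**3 = 26359 - 9*(-7645373) = 26359 + 68808357 = 68834716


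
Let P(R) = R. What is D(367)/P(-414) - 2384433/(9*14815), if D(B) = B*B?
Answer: -2105101453/6133410 ≈ -343.22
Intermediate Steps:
D(B) = B²
D(367)/P(-414) - 2384433/(9*14815) = 367²/(-414) - 2384433/(9*14815) = 134689*(-1/414) - 2384433/133335 = -134689/414 - 2384433*1/133335 = -134689/414 - 264937/14815 = -2105101453/6133410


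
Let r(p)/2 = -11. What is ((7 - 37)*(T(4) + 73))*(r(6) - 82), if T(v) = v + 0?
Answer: 240240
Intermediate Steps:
r(p) = -22 (r(p) = 2*(-11) = -22)
T(v) = v
((7 - 37)*(T(4) + 73))*(r(6) - 82) = ((7 - 37)*(4 + 73))*(-22 - 82) = -30*77*(-104) = -2310*(-104) = 240240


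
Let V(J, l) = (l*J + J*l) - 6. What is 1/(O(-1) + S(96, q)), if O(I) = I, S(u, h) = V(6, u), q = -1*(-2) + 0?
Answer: 1/1145 ≈ 0.00087336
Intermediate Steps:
V(J, l) = -6 + 2*J*l (V(J, l) = (J*l + J*l) - 6 = 2*J*l - 6 = -6 + 2*J*l)
q = 2 (q = 2 + 0 = 2)
S(u, h) = -6 + 12*u (S(u, h) = -6 + 2*6*u = -6 + 12*u)
1/(O(-1) + S(96, q)) = 1/(-1 + (-6 + 12*96)) = 1/(-1 + (-6 + 1152)) = 1/(-1 + 1146) = 1/1145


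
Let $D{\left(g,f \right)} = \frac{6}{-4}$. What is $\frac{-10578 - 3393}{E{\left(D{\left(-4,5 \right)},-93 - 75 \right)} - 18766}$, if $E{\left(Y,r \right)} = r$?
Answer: $\frac{13971}{18934} \approx 0.73788$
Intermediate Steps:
$D{\left(g,f \right)} = - \frac{3}{2}$ ($D{\left(g,f \right)} = 6 \left(- \frac{1}{4}\right) = - \frac{3}{2}$)
$\frac{-10578 - 3393}{E{\left(D{\left(-4,5 \right)},-93 - 75 \right)} - 18766} = \frac{-10578 - 3393}{\left(-93 - 75\right) - 18766} = - \frac{13971}{-168 - 18766} = - \frac{13971}{-18934} = \left(-13971\right) \left(- \frac{1}{18934}\right) = \frac{13971}{18934}$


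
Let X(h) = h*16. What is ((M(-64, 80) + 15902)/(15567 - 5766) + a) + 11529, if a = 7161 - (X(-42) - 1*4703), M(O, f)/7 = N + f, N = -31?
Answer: 26208590/1089 ≈ 24067.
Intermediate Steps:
M(O, f) = -217 + 7*f (M(O, f) = 7*(-31 + f) = -217 + 7*f)
X(h) = 16*h
a = 12536 (a = 7161 - (16*(-42) - 1*4703) = 7161 - (-672 - 4703) = 7161 - 1*(-5375) = 7161 + 5375 = 12536)
((M(-64, 80) + 15902)/(15567 - 5766) + a) + 11529 = (((-217 + 7*80) + 15902)/(15567 - 5766) + 12536) + 11529 = (((-217 + 560) + 15902)/9801 + 12536) + 11529 = ((343 + 15902)*(1/9801) + 12536) + 11529 = (16245*(1/9801) + 12536) + 11529 = (1805/1089 + 12536) + 11529 = 13653509/1089 + 11529 = 26208590/1089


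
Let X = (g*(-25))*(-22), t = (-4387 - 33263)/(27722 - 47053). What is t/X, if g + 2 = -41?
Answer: -753/9143563 ≈ -8.2353e-5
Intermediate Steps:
t = 37650/19331 (t = -37650/(-19331) = -37650*(-1/19331) = 37650/19331 ≈ 1.9476)
g = -43 (g = -2 - 41 = -43)
X = -23650 (X = -43*(-25)*(-22) = 1075*(-22) = -23650)
t/X = (37650/19331)/(-23650) = (37650/19331)*(-1/23650) = -753/9143563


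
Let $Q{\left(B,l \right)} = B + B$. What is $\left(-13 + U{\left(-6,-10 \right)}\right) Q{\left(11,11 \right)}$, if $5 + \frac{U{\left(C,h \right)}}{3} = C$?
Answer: $-1012$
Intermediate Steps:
$U{\left(C,h \right)} = -15 + 3 C$
$Q{\left(B,l \right)} = 2 B$
$\left(-13 + U{\left(-6,-10 \right)}\right) Q{\left(11,11 \right)} = \left(-13 + \left(-15 + 3 \left(-6\right)\right)\right) 2 \cdot 11 = \left(-13 - 33\right) 22 = \left(-46\right) 22 = -1012$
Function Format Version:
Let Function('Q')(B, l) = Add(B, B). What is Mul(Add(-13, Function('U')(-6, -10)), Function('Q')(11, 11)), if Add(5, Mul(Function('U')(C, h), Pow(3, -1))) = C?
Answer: -1012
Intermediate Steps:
Function('U')(C, h) = Add(-15, Mul(3, C))
Function('Q')(B, l) = Mul(2, B)
Mul(Add(-13, Function('U')(-6, -10)), Function('Q')(11, 11)) = Mul(Add(-13, Add(-15, Mul(3, -6))), Mul(2, 11)) = Mul(Add(-13, Add(-15, -18)), 22) = Mul(Add(-13, -33), 22) = Mul(-46, 22) = -1012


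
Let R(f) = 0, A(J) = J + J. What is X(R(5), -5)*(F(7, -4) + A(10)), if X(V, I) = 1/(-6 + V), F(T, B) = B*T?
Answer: 4/3 ≈ 1.3333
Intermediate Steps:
A(J) = 2*J
X(R(5), -5)*(F(7, -4) + A(10)) = (-4*7 + 2*10)/(-6 + 0) = (-28 + 20)/(-6) = -1/6*(-8) = 4/3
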